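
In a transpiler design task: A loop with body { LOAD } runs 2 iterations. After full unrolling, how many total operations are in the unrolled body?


Loop body operations: LOAD (1 op per iteration)
Unrolling 2 iterations:
  Iteration 1: LOAD (1 ops)
  Iteration 2: LOAD (1 ops)
Total: 2 iterations * 1 ops/iter = 2 operations

2


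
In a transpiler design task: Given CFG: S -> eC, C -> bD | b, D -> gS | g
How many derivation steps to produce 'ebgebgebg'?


Grammar: S -> eC, C -> bD | b, D -> gS | g
Deriving 'ebgebgebg':
Step 1: S -> eC => eC
Step 2: C -> bD => ebD
Step 3: D -> gS => ebgS
Step 4: S -> eC => ebgeC
Step 5: C -> bD => ebgebD
Step 6: D -> gS => ebgebgS
Step 7: S -> eC => ebgebgeC
Step 8: C -> bD => ebgebgebD
Step 9: D -> g => ebgebgebg
Total derivation steps: 9

9


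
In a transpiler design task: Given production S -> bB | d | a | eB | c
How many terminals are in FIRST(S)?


Production: S -> bB | d | a | eB | c
Examining each alternative for leading terminals:
  S -> bB : first terminal = 'b'
  S -> d : first terminal = 'd'
  S -> a : first terminal = 'a'
  S -> eB : first terminal = 'e'
  S -> c : first terminal = 'c'
FIRST(S) = {a, b, c, d, e}
Count: 5

5


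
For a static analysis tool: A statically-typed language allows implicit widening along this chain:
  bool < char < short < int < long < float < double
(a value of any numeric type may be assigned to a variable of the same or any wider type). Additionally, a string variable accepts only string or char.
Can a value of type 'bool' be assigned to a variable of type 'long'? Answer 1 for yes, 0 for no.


Target variable type: long
Source value type: bool
Numeric ranks: bool=0, long=4
Widening allowed iff rank(source) <= rank(target): 0 <= 4? Yes
Result: 1

1


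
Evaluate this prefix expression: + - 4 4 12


Parsing prefix expression: + - 4 4 12
Step 1: Innermost operation '- 4 4'
  4 - 4 = 0
Step 2: Outer operation '+ [0] 12'
  0 + 12 = 12

12


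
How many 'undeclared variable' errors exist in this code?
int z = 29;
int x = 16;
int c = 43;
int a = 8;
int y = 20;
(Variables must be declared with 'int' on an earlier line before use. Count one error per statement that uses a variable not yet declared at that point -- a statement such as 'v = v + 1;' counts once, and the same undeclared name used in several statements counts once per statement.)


Scanning code line by line:
  Line 1: declare 'z' -> declared = ['z']
  Line 2: declare 'x' -> declared = ['x', 'z']
  Line 3: declare 'c' -> declared = ['c', 'x', 'z']
  Line 4: declare 'a' -> declared = ['a', 'c', 'x', 'z']
  Line 5: declare 'y' -> declared = ['a', 'c', 'x', 'y', 'z']
Total undeclared variable errors: 0

0


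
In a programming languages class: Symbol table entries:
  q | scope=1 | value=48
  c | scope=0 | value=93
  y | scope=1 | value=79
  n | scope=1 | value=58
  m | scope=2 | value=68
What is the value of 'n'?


Searching symbol table for 'n':
  q | scope=1 | value=48
  c | scope=0 | value=93
  y | scope=1 | value=79
  n | scope=1 | value=58 <- MATCH
  m | scope=2 | value=68
Found 'n' at scope 1 with value 58

58


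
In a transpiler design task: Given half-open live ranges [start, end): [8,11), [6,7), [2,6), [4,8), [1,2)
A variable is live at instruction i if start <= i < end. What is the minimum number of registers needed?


Live ranges:
  Var0: [8, 11)
  Var1: [6, 7)
  Var2: [2, 6)
  Var3: [4, 8)
  Var4: [1, 2)
Sweep-line events (position, delta, active):
  pos=1 start -> active=1
  pos=2 end -> active=0
  pos=2 start -> active=1
  pos=4 start -> active=2
  pos=6 end -> active=1
  pos=6 start -> active=2
  pos=7 end -> active=1
  pos=8 end -> active=0
  pos=8 start -> active=1
  pos=11 end -> active=0
Maximum simultaneous active: 2
Minimum registers needed: 2

2


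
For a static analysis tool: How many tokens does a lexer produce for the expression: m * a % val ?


Scanning 'm * a % val'
Token 1: 'm' -> identifier
Token 2: '*' -> operator
Token 3: 'a' -> identifier
Token 4: '%' -> operator
Token 5: 'val' -> identifier
Total tokens: 5

5


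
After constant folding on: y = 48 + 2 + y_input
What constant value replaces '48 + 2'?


Identifying constant sub-expression:
  Original: y = 48 + 2 + y_input
  48 and 2 are both compile-time constants
  Evaluating: 48 + 2 = 50
  After folding: y = 50 + y_input

50


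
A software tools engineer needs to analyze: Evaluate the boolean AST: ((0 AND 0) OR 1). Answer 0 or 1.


Step 1: Evaluate inner node
  0 AND 0 = 0
Step 2: Evaluate root node
  0 OR 1 = 1

1


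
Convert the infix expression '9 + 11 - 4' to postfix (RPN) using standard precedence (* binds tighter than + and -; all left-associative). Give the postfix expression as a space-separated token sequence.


Applying the shunting-yard algorithm:
  Operand 9 -> output
  Push '+' onto operator stack -> op-stack: [+]
  Operand 11 -> output
  See '-' (prec 1); top '+' (prec 1) >= it -> pop '+' to output
  Push '-' onto operator stack -> op-stack: [-]
  Operand 4 -> output
  End of input: pop '-' to output
Postfix result: 9 11 + 4 -

9 11 + 4 -


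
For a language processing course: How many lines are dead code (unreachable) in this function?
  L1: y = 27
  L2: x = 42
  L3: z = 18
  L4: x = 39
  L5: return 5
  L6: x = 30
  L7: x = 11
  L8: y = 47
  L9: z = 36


Analyzing control flow:
  L1: reachable (before return)
  L2: reachable (before return)
  L3: reachable (before return)
  L4: reachable (before return)
  L5: reachable (return statement)
  L6: DEAD (after return at L5)
  L7: DEAD (after return at L5)
  L8: DEAD (after return at L5)
  L9: DEAD (after return at L5)
Return at L5, total lines = 9
Dead lines: L6 through L9
Count: 4

4


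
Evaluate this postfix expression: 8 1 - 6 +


Processing tokens left to right:
Push 8, Push 1
Pop 8 and 1, compute 8 - 1 = 7, push 7
Push 6
Pop 7 and 6, compute 7 + 6 = 13, push 13
Stack result: 13

13


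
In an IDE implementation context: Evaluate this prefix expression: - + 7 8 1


Parsing prefix expression: - + 7 8 1
Step 1: Innermost operation '+ 7 8'
  7 + 8 = 15
Step 2: Outer operation '- [15] 1'
  15 - 1 = 14

14


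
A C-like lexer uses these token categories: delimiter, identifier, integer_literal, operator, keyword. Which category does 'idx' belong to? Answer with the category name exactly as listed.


Token: 'idx'
Checking categories:
  identifier: YES
  integer_literal: no
  operator: no
  keyword: no
  delimiter: no
Category: identifier

identifier


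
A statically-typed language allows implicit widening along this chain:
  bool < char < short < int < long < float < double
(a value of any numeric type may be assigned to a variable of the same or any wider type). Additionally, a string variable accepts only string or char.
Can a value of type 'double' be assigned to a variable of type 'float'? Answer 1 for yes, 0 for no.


Target variable type: float
Source value type: double
Numeric ranks: double=6, float=5
Widening allowed iff rank(source) <= rank(target): 6 <= 5? No
Result: 0

0


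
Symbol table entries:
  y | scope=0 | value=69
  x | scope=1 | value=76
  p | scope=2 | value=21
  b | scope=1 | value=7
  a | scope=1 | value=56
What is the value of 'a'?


Searching symbol table for 'a':
  y | scope=0 | value=69
  x | scope=1 | value=76
  p | scope=2 | value=21
  b | scope=1 | value=7
  a | scope=1 | value=56 <- MATCH
Found 'a' at scope 1 with value 56

56


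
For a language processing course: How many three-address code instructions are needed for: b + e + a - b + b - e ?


Expression: b + e + a - b + b - e
Generating three-address code (respecting * over +/- precedence):
  Instruction 1: t1 = b + e
  Instruction 2: t2 = t1 + a
  Instruction 3: t3 = t2 - b
  Instruction 4: t4 = t3 + b
  Instruction 5: t5 = t4 - e
Total instructions: 5

5


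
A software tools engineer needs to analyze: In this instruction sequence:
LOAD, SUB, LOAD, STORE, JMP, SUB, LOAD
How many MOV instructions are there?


Scanning instruction sequence for MOV:
  Position 1: LOAD
  Position 2: SUB
  Position 3: LOAD
  Position 4: STORE
  Position 5: JMP
  Position 6: SUB
  Position 7: LOAD
Matches at positions: []
Total MOV count: 0

0


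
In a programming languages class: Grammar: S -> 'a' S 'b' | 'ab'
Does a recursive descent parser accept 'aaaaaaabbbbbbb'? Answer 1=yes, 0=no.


Grammar accepts strings of the form a^n b^n (n >= 1)
Word: 'aaaaaaabbbbbbb'
Counting: 7 a's and 7 b's
Check: 7 == 7? Yes
Derivation (S -> aSb applied 6 time(s), then S -> ab): S => aSb => aaSbb => aaaSbbb => aaaaSbbbb => aaaaaSbbbbb => aaaaaaSbbbbbb => aaaaaaabbbbbbb
Accepted

1


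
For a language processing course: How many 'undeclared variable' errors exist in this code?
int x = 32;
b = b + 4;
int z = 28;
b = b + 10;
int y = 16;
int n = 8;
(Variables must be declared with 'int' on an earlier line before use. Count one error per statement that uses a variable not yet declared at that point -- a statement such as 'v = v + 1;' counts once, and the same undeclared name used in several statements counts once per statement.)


Scanning code line by line:
  Line 1: declare 'x' -> declared = ['x']
  Line 2: use 'b' -> ERROR (undeclared)
  Line 3: declare 'z' -> declared = ['x', 'z']
  Line 4: use 'b' -> ERROR (undeclared)
  Line 5: declare 'y' -> declared = ['x', 'y', 'z']
  Line 6: declare 'n' -> declared = ['n', 'x', 'y', 'z']
Total undeclared variable errors: 2

2


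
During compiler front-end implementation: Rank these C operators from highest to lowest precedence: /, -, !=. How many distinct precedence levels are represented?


Looking up precedence for each operator:
  / -> precedence 6
  - -> precedence 5
  != -> precedence 3
Sorted highest to lowest: /, -, !=
Distinct precedence values: [6, 5, 3]
Number of distinct levels: 3

3


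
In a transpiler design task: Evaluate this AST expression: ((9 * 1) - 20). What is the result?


Expression: ((9 * 1) - 20)
Evaluating step by step:
  9 * 1 = 9
  9 - 20 = -11
Result: -11

-11


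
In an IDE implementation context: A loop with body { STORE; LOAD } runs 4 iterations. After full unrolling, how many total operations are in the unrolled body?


Loop body operations: STORE, LOAD (2 ops per iteration)
Unrolling 4 iterations:
  Iteration 1: STORE, LOAD (2 ops)
  Iteration 2: STORE, LOAD (2 ops)
  Iteration 3: STORE, LOAD (2 ops)
  Iteration 4: STORE, LOAD (2 ops)
Total: 4 iterations * 2 ops/iter = 8 operations

8


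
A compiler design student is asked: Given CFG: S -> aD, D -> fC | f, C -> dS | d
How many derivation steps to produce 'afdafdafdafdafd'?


Grammar: S -> aD, D -> fC | f, C -> dS | d
Deriving 'afdafdafdafdafd':
Step 1: S -> aD => aD
Step 2: D -> fC => afC
Step 3: C -> dS => afdS
Step 4: S -> aD => afdaD
Step 5: D -> fC => afdafC
Step 6: C -> dS => afdafdS
Step 7: S -> aD => afdafdaD
Step 8: D -> fC => afdafdafC
Step 9: C -> dS => afdafdafdS
Step 10: S -> aD => afdafdafdaD
Step 11: D -> fC => afdafdafdafC
Step 12: C -> dS => afdafdafdafdS
Step 13: S -> aD => afdafdafdafdaD
Step 14: D -> fC => afdafdafdafdafC
Step 15: C -> d => afdafdafdafdafd
Total derivation steps: 15

15


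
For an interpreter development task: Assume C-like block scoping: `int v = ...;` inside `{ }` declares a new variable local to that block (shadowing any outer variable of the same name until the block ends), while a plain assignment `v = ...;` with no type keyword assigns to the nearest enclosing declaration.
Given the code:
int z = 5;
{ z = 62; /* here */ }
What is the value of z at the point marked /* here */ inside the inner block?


Analyzing scoping rules:
Outer scope: declares z = 5
Inner block: 'z = 62;' has no type keyword, so it is an assignment to the outer z (no shadowing)
Inside the block, after the assignment -> 62
Result: 62

62


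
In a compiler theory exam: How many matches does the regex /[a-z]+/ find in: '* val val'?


Pattern: /[a-z]+/ (identifiers)
Input: '* val val'
Scanning for matches:
  Match 1: 'val'
  Match 2: 'val'
Total matches: 2

2


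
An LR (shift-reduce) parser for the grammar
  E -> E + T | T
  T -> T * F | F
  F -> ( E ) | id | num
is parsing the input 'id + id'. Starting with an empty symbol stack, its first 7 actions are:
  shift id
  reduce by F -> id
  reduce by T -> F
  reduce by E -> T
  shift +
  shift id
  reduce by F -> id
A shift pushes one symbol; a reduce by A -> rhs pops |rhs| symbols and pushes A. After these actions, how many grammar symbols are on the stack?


Tracking the symbol stack through each action:
  Action 1: shift 'id' : push -> stack = [id] (size 1)
  Action 2: reduce by F -> id : pop 1, push F -> stack = [F] (size 1)
  Action 3: reduce by T -> F : pop 1, push T -> stack = [T] (size 1)
  Action 4: reduce by E -> T : pop 1, push E -> stack = [E] (size 1)
  Action 5: shift '+' : push -> stack = [E, +] (size 2)
  Action 6: shift 'id' : push -> stack = [E, +, id] (size 3)
  Action 7: reduce by F -> id : pop 1, push F -> stack = [E, +, F] (size 3)
Final stack size: 3

3


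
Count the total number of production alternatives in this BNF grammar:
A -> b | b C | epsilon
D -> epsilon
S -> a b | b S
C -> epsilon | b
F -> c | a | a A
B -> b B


Counting alternatives per rule:
  A: 3 alternative(s)
  D: 1 alternative(s)
  S: 2 alternative(s)
  C: 2 alternative(s)
  F: 3 alternative(s)
  B: 1 alternative(s)
Sum: 3 + 1 + 2 + 2 + 3 + 1 = 12

12


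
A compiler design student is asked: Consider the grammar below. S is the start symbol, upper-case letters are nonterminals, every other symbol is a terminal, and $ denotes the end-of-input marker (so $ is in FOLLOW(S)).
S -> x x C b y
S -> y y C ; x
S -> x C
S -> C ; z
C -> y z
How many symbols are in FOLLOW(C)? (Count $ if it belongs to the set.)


S is the start symbol and does not occur in any rule body, so FOLLOW(S) = {$}.
Examining every occurrence of C in a rule body:
  S -> x x C b y : C is followed by terminal 'b' -> add 'b'
  S -> y y C ; x : C is followed by terminal ';' -> add ';'
  S -> x C : C is at the right end -> add FOLLOW(S) = {$}
  S -> C ; z : C is followed by terminal ';' -> add ';' (already in the set)
  C -> y z : C does not occur in the body -> contributes nothing
FOLLOW(C) = {;, b, $}
Count: 3

3


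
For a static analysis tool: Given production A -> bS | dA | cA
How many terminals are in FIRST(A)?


Production: A -> bS | dA | cA
Examining each alternative for leading terminals:
  A -> bS : first terminal = 'b'
  A -> dA : first terminal = 'd'
  A -> cA : first terminal = 'c'
FIRST(A) = {b, c, d}
Count: 3

3


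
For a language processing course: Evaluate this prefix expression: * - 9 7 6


Parsing prefix expression: * - 9 7 6
Step 1: Innermost operation '- 9 7'
  9 - 7 = 2
Step 2: Outer operation '* [2] 6'
  2 * 6 = 12

12


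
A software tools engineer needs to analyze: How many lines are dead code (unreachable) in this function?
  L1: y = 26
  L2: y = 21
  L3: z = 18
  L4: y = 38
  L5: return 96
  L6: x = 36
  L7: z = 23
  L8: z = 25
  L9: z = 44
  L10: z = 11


Analyzing control flow:
  L1: reachable (before return)
  L2: reachable (before return)
  L3: reachable (before return)
  L4: reachable (before return)
  L5: reachable (return statement)
  L6: DEAD (after return at L5)
  L7: DEAD (after return at L5)
  L8: DEAD (after return at L5)
  L9: DEAD (after return at L5)
  L10: DEAD (after return at L5)
Return at L5, total lines = 10
Dead lines: L6 through L10
Count: 5

5


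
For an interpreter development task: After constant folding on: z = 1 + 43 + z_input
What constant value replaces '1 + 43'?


Identifying constant sub-expression:
  Original: z = 1 + 43 + z_input
  1 and 43 are both compile-time constants
  Evaluating: 1 + 43 = 44
  After folding: z = 44 + z_input

44


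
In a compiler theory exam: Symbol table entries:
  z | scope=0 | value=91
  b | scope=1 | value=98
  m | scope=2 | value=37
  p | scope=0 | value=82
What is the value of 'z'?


Searching symbol table for 'z':
  z | scope=0 | value=91 <- MATCH
  b | scope=1 | value=98
  m | scope=2 | value=37
  p | scope=0 | value=82
Found 'z' at scope 0 with value 91

91


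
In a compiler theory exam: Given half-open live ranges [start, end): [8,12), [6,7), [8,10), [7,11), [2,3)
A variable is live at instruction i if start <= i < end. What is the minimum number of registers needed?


Live ranges:
  Var0: [8, 12)
  Var1: [6, 7)
  Var2: [8, 10)
  Var3: [7, 11)
  Var4: [2, 3)
Sweep-line events (position, delta, active):
  pos=2 start -> active=1
  pos=3 end -> active=0
  pos=6 start -> active=1
  pos=7 end -> active=0
  pos=7 start -> active=1
  pos=8 start -> active=2
  pos=8 start -> active=3
  pos=10 end -> active=2
  pos=11 end -> active=1
  pos=12 end -> active=0
Maximum simultaneous active: 3
Minimum registers needed: 3

3


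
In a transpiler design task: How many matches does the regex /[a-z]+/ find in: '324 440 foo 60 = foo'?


Pattern: /[a-z]+/ (identifiers)
Input: '324 440 foo 60 = foo'
Scanning for matches:
  Match 1: 'foo'
  Match 2: 'foo'
Total matches: 2

2


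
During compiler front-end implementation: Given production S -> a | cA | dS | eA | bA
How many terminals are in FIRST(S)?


Production: S -> a | cA | dS | eA | bA
Examining each alternative for leading terminals:
  S -> a : first terminal = 'a'
  S -> cA : first terminal = 'c'
  S -> dS : first terminal = 'd'
  S -> eA : first terminal = 'e'
  S -> bA : first terminal = 'b'
FIRST(S) = {a, b, c, d, e}
Count: 5

5


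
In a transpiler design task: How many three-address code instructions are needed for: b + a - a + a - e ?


Expression: b + a - a + a - e
Generating three-address code (respecting * over +/- precedence):
  Instruction 1: t1 = b + a
  Instruction 2: t2 = t1 - a
  Instruction 3: t3 = t2 + a
  Instruction 4: t4 = t3 - e
Total instructions: 4

4


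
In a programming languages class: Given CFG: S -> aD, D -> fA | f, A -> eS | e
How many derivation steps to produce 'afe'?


Grammar: S -> aD, D -> fA | f, A -> eS | e
Deriving 'afe':
Step 1: S -> aD => aD
Step 2: D -> fA => afA
Step 3: A -> e => afe
Total derivation steps: 3

3


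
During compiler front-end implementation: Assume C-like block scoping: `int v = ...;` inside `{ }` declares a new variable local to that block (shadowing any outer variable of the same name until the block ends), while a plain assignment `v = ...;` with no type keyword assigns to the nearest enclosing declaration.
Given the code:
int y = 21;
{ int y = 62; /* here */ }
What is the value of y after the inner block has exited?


Analyzing scoping rules:
Outer scope: declares y = 21
Inner block: 'int y = 62;' declares a NEW y that shadows the outer one
When the block exits the inner y goes out of scope; the outer y was never modified -> 21
Result: 21

21


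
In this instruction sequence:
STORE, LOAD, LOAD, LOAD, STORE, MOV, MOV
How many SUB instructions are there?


Scanning instruction sequence for SUB:
  Position 1: STORE
  Position 2: LOAD
  Position 3: LOAD
  Position 4: LOAD
  Position 5: STORE
  Position 6: MOV
  Position 7: MOV
Matches at positions: []
Total SUB count: 0

0


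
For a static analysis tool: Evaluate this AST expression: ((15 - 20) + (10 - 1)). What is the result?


Expression: ((15 - 20) + (10 - 1))
Evaluating step by step:
  15 - 20 = -5
  10 - 1 = 9
  -5 + 9 = 4
Result: 4

4


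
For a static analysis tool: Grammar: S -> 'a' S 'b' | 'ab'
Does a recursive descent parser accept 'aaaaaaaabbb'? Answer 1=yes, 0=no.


Grammar accepts strings of the form a^n b^n (n >= 1)
Word: 'aaaaaaaabbb'
Counting: 8 a's and 3 b's
Check: 8 == 3? No
Mismatch: a-count != b-count
Rejected

0


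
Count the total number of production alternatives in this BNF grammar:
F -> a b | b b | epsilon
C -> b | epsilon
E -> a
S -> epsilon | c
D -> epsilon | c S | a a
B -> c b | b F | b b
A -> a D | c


Counting alternatives per rule:
  F: 3 alternative(s)
  C: 2 alternative(s)
  E: 1 alternative(s)
  S: 2 alternative(s)
  D: 3 alternative(s)
  B: 3 alternative(s)
  A: 2 alternative(s)
Sum: 3 + 2 + 1 + 2 + 3 + 3 + 2 = 16

16


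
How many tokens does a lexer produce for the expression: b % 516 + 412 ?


Scanning 'b % 516 + 412'
Token 1: 'b' -> identifier
Token 2: '%' -> operator
Token 3: '516' -> integer_literal
Token 4: '+' -> operator
Token 5: '412' -> integer_literal
Total tokens: 5

5


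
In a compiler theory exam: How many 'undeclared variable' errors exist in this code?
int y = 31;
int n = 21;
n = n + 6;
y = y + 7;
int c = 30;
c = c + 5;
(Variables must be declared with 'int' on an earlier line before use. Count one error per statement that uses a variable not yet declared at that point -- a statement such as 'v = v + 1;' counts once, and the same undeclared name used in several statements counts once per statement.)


Scanning code line by line:
  Line 1: declare 'y' -> declared = ['y']
  Line 2: declare 'n' -> declared = ['n', 'y']
  Line 3: use 'n' -> OK (declared)
  Line 4: use 'y' -> OK (declared)
  Line 5: declare 'c' -> declared = ['c', 'n', 'y']
  Line 6: use 'c' -> OK (declared)
Total undeclared variable errors: 0

0


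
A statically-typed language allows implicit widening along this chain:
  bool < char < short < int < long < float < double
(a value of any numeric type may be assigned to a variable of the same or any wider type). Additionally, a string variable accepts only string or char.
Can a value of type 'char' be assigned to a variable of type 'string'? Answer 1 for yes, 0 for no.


Target variable type: string
Source value type: char
Rule: string accepts only {string, char}
  source 'char' in {string, char}? Yes
Result: 1

1


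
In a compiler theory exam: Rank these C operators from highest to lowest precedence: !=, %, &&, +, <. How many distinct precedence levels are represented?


Looking up precedence for each operator:
  != -> precedence 3
  % -> precedence 6
  && -> precedence 2
  + -> precedence 5
  < -> precedence 4
Sorted highest to lowest: %, +, <, !=, &&
Distinct precedence values: [6, 5, 4, 3, 2]
Number of distinct levels: 5

5


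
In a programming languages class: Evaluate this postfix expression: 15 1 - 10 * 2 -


Processing tokens left to right:
Push 15, Push 1
Pop 15 and 1, compute 15 - 1 = 14, push 14
Push 10
Pop 14 and 10, compute 14 * 10 = 140, push 140
Push 2
Pop 140 and 2, compute 140 - 2 = 138, push 138
Stack result: 138

138


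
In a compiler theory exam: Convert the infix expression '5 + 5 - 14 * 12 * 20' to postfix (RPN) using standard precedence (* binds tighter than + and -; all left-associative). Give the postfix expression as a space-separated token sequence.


Applying the shunting-yard algorithm:
  Operand 5 -> output
  Push '+' onto operator stack -> op-stack: [+]
  Operand 5 -> output
  See '-' (prec 1); top '+' (prec 1) >= it -> pop '+' to output
  Push '-' onto operator stack -> op-stack: [-]
  Operand 14 -> output
  Push '*' onto operator stack -> op-stack: [-, *]
  Operand 12 -> output
  See '*' (prec 2); top '*' (prec 2) >= it -> pop '*' to output
  Push '*' onto operator stack -> op-stack: [-, *]
  Operand 20 -> output
  End of input: pop '*' to output
  End of input: pop '-' to output
Postfix result: 5 5 + 14 12 * 20 * -

5 5 + 14 12 * 20 * -


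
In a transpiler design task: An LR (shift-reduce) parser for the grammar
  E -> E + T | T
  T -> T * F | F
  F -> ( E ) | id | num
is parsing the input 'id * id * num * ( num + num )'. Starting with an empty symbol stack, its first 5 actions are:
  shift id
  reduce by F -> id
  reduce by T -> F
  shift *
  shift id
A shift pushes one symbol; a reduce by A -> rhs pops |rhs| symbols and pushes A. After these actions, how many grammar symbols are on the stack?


Tracking the symbol stack through each action:
  Action 1: shift 'id' : push -> stack = [id] (size 1)
  Action 2: reduce by F -> id : pop 1, push F -> stack = [F] (size 1)
  Action 3: reduce by T -> F : pop 1, push T -> stack = [T] (size 1)
  Action 4: shift '*' : push -> stack = [T, *] (size 2)
  Action 5: shift 'id' : push -> stack = [T, *, id] (size 3)
Final stack size: 3

3


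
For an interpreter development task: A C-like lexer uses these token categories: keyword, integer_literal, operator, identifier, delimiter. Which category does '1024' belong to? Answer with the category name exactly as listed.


Token: '1024'
Checking categories:
  identifier: no
  integer_literal: YES
  operator: no
  keyword: no
  delimiter: no
Category: integer_literal

integer_literal


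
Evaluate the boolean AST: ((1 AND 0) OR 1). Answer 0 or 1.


Step 1: Evaluate inner node
  1 AND 0 = 0
Step 2: Evaluate root node
  0 OR 1 = 1

1


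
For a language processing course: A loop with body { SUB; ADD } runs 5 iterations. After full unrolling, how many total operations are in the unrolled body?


Loop body operations: SUB, ADD (2 ops per iteration)
Unrolling 5 iterations:
  Iteration 1: SUB, ADD (2 ops)
  Iteration 2: SUB, ADD (2 ops)
  Iteration 3: SUB, ADD (2 ops)
  Iteration 4: SUB, ADD (2 ops)
  Iteration 5: SUB, ADD (2 ops)
Total: 5 iterations * 2 ops/iter = 10 operations

10


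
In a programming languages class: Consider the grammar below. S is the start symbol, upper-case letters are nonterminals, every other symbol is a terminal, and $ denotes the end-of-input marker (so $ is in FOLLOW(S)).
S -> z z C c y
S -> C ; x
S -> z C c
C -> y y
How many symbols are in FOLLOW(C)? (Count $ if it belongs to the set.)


S is the start symbol and does not occur in any rule body, so FOLLOW(S) = {$}.
Examining every occurrence of C in a rule body:
  S -> z z C c y : C is followed by terminal 'c' -> add 'c'
  S -> C ; x : C is followed by terminal ';' -> add ';'
  S -> z C c : C is followed by terminal 'c' -> add 'c' (already in the set)
  C -> y y : C does not occur in the body -> contributes nothing
FOLLOW(C) = {;, c}
Count: 2

2


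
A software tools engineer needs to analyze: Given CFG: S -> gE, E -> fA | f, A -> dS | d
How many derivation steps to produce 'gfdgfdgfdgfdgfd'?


Grammar: S -> gE, E -> fA | f, A -> dS | d
Deriving 'gfdgfdgfdgfdgfd':
Step 1: S -> gE => gE
Step 2: E -> fA => gfA
Step 3: A -> dS => gfdS
Step 4: S -> gE => gfdgE
Step 5: E -> fA => gfdgfA
Step 6: A -> dS => gfdgfdS
Step 7: S -> gE => gfdgfdgE
Step 8: E -> fA => gfdgfdgfA
Step 9: A -> dS => gfdgfdgfdS
Step 10: S -> gE => gfdgfdgfdgE
Step 11: E -> fA => gfdgfdgfdgfA
Step 12: A -> dS => gfdgfdgfdgfdS
Step 13: S -> gE => gfdgfdgfdgfdgE
Step 14: E -> fA => gfdgfdgfdgfdgfA
Step 15: A -> d => gfdgfdgfdgfdgfd
Total derivation steps: 15

15


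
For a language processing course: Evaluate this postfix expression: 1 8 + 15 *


Processing tokens left to right:
Push 1, Push 8
Pop 1 and 8, compute 1 + 8 = 9, push 9
Push 15
Pop 9 and 15, compute 9 * 15 = 135, push 135
Stack result: 135

135


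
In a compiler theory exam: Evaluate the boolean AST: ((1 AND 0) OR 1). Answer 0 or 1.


Step 1: Evaluate inner node
  1 AND 0 = 0
Step 2: Evaluate root node
  0 OR 1 = 1

1


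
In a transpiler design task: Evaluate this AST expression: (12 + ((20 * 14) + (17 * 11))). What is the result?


Expression: (12 + ((20 * 14) + (17 * 11)))
Evaluating step by step:
  20 * 14 = 280
  17 * 11 = 187
  280 + 187 = 467
  12 + 467 = 479
Result: 479

479


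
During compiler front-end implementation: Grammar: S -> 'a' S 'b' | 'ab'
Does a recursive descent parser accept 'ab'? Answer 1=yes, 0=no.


Grammar accepts strings of the form a^n b^n (n >= 1)
Word: 'ab'
Counting: 1 a's and 1 b's
Check: 1 == 1? Yes
Derivation (S -> aSb applied 0 time(s), then S -> ab): S => ab
Accepted

1


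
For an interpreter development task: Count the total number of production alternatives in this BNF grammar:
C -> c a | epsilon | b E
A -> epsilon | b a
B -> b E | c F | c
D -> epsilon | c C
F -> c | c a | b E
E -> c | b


Counting alternatives per rule:
  C: 3 alternative(s)
  A: 2 alternative(s)
  B: 3 alternative(s)
  D: 2 alternative(s)
  F: 3 alternative(s)
  E: 2 alternative(s)
Sum: 3 + 2 + 3 + 2 + 3 + 2 = 15

15


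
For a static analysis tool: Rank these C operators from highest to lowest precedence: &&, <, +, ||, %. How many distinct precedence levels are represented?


Looking up precedence for each operator:
  && -> precedence 2
  < -> precedence 4
  + -> precedence 5
  || -> precedence 1
  % -> precedence 6
Sorted highest to lowest: %, +, <, &&, ||
Distinct precedence values: [6, 5, 4, 2, 1]
Number of distinct levels: 5

5


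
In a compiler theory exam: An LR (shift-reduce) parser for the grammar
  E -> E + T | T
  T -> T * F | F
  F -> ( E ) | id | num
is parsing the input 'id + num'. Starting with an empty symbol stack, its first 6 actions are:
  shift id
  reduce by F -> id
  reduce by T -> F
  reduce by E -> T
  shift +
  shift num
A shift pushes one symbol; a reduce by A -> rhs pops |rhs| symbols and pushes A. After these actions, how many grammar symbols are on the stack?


Tracking the symbol stack through each action:
  Action 1: shift 'id' : push -> stack = [id] (size 1)
  Action 2: reduce by F -> id : pop 1, push F -> stack = [F] (size 1)
  Action 3: reduce by T -> F : pop 1, push T -> stack = [T] (size 1)
  Action 4: reduce by E -> T : pop 1, push E -> stack = [E] (size 1)
  Action 5: shift '+' : push -> stack = [E, +] (size 2)
  Action 6: shift 'num' : push -> stack = [E, +, num] (size 3)
Final stack size: 3

3


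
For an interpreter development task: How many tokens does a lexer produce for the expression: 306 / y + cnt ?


Scanning '306 / y + cnt'
Token 1: '306' -> integer_literal
Token 2: '/' -> operator
Token 3: 'y' -> identifier
Token 4: '+' -> operator
Token 5: 'cnt' -> identifier
Total tokens: 5

5


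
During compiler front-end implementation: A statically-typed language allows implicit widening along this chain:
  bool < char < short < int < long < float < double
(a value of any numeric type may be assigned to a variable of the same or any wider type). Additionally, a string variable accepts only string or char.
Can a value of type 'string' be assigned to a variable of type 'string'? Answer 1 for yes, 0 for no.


Target variable type: string
Source value type: string
Rule: string accepts only {string, char}
  source 'string' in {string, char}? Yes
Result: 1

1


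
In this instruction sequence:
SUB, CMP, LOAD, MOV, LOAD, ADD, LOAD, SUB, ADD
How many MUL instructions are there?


Scanning instruction sequence for MUL:
  Position 1: SUB
  Position 2: CMP
  Position 3: LOAD
  Position 4: MOV
  Position 5: LOAD
  Position 6: ADD
  Position 7: LOAD
  Position 8: SUB
  Position 9: ADD
Matches at positions: []
Total MUL count: 0

0


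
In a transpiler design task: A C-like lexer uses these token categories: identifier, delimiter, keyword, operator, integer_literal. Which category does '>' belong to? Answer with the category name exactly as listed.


Token: '>'
Checking categories:
  identifier: no
  integer_literal: no
  operator: YES
  keyword: no
  delimiter: no
Category: operator

operator


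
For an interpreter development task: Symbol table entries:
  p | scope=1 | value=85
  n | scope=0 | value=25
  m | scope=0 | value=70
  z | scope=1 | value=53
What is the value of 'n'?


Searching symbol table for 'n':
  p | scope=1 | value=85
  n | scope=0 | value=25 <- MATCH
  m | scope=0 | value=70
  z | scope=1 | value=53
Found 'n' at scope 0 with value 25

25


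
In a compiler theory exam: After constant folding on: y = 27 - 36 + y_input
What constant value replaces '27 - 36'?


Identifying constant sub-expression:
  Original: y = 27 - 36 + y_input
  27 and 36 are both compile-time constants
  Evaluating: 27 - 36 = -9
  After folding: y = -9 + y_input

-9


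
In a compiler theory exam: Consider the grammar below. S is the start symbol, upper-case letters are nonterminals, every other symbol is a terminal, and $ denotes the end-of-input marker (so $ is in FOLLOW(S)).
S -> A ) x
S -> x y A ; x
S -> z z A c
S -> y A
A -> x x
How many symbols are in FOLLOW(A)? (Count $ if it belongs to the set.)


S is the start symbol and does not occur in any rule body, so FOLLOW(S) = {$}.
Examining every occurrence of A in a rule body:
  S -> A ) x : A is followed by terminal ')' -> add ')'
  S -> x y A ; x : A is followed by terminal ';' -> add ';'
  S -> z z A c : A is followed by terminal 'c' -> add 'c'
  S -> y A : A is at the right end -> add FOLLOW(S) = {$}
  A -> x x : A does not occur in the body -> contributes nothing
FOLLOW(A) = {), ;, c, $}
Count: 4

4


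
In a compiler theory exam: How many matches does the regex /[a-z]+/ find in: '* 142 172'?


Pattern: /[a-z]+/ (identifiers)
Input: '* 142 172'
Scanning for matches:
Total matches: 0

0


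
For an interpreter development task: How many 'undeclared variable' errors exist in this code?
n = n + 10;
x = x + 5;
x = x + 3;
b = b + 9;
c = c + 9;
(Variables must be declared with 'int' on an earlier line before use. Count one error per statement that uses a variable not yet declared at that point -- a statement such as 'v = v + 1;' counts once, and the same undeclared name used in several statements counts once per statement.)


Scanning code line by line:
  Line 1: use 'n' -> ERROR (undeclared)
  Line 2: use 'x' -> ERROR (undeclared)
  Line 3: use 'x' -> ERROR (undeclared)
  Line 4: use 'b' -> ERROR (undeclared)
  Line 5: use 'c' -> ERROR (undeclared)
Total undeclared variable errors: 5

5


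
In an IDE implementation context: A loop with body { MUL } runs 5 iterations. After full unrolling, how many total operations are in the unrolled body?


Loop body operations: MUL (1 op per iteration)
Unrolling 5 iterations:
  Iteration 1: MUL (1 ops)
  Iteration 2: MUL (1 ops)
  Iteration 3: MUL (1 ops)
  Iteration 4: MUL (1 ops)
  Iteration 5: MUL (1 ops)
Total: 5 iterations * 1 ops/iter = 5 operations

5


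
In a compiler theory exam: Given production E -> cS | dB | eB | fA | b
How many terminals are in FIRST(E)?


Production: E -> cS | dB | eB | fA | b
Examining each alternative for leading terminals:
  E -> cS : first terminal = 'c'
  E -> dB : first terminal = 'd'
  E -> eB : first terminal = 'e'
  E -> fA : first terminal = 'f'
  E -> b : first terminal = 'b'
FIRST(E) = {b, c, d, e, f}
Count: 5

5


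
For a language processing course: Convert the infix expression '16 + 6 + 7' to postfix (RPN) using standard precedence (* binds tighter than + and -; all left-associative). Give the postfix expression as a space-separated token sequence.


Applying the shunting-yard algorithm:
  Operand 16 -> output
  Push '+' onto operator stack -> op-stack: [+]
  Operand 6 -> output
  See '+' (prec 1); top '+' (prec 1) >= it -> pop '+' to output
  Push '+' onto operator stack -> op-stack: [+]
  Operand 7 -> output
  End of input: pop '+' to output
Postfix result: 16 6 + 7 +

16 6 + 7 +


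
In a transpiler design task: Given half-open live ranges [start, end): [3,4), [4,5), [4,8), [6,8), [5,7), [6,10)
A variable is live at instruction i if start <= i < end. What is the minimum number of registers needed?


Live ranges:
  Var0: [3, 4)
  Var1: [4, 5)
  Var2: [4, 8)
  Var3: [6, 8)
  Var4: [5, 7)
  Var5: [6, 10)
Sweep-line events (position, delta, active):
  pos=3 start -> active=1
  pos=4 end -> active=0
  pos=4 start -> active=1
  pos=4 start -> active=2
  pos=5 end -> active=1
  pos=5 start -> active=2
  pos=6 start -> active=3
  pos=6 start -> active=4
  pos=7 end -> active=3
  pos=8 end -> active=2
  pos=8 end -> active=1
  pos=10 end -> active=0
Maximum simultaneous active: 4
Minimum registers needed: 4

4


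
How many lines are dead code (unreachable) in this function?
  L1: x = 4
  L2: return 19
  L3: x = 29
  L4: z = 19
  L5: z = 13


Analyzing control flow:
  L1: reachable (before return)
  L2: reachable (return statement)
  L3: DEAD (after return at L2)
  L4: DEAD (after return at L2)
  L5: DEAD (after return at L2)
Return at L2, total lines = 5
Dead lines: L3 through L5
Count: 3

3


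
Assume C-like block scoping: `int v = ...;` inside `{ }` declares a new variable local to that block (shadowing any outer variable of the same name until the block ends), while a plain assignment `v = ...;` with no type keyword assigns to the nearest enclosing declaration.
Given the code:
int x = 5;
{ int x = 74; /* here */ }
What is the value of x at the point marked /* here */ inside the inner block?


Analyzing scoping rules:
Outer scope: declares x = 5
Inner block: 'int x = 74;' declares a NEW x that shadows the outer one
Inside the block the inner declaration is in scope -> 74
Result: 74

74


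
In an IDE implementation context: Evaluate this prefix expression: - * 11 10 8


Parsing prefix expression: - * 11 10 8
Step 1: Innermost operation '* 11 10'
  11 * 10 = 110
Step 2: Outer operation '- [110] 8'
  110 - 8 = 102

102


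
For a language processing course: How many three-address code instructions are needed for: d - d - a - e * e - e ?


Expression: d - d - a - e * e - e
Generating three-address code (respecting * over +/- precedence):
  Instruction 1: t1 = e * e
  Instruction 2: t2 = d - d
  Instruction 3: t3 = t2 - a
  Instruction 4: t4 = t3 - t1
  Instruction 5: t5 = t4 - e
Total instructions: 5

5


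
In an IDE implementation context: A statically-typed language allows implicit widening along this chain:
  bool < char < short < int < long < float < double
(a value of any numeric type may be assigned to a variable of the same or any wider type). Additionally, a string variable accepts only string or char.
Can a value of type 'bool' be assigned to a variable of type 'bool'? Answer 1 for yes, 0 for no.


Target variable type: bool
Source value type: bool
Numeric ranks: bool=0, bool=0
Widening allowed iff rank(source) <= rank(target): 0 <= 0? Yes
Result: 1

1


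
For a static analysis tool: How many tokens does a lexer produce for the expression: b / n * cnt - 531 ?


Scanning 'b / n * cnt - 531'
Token 1: 'b' -> identifier
Token 2: '/' -> operator
Token 3: 'n' -> identifier
Token 4: '*' -> operator
Token 5: 'cnt' -> identifier
Token 6: '-' -> operator
Token 7: '531' -> integer_literal
Total tokens: 7

7


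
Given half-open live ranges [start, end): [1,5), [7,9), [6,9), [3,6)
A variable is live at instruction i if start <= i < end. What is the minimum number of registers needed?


Live ranges:
  Var0: [1, 5)
  Var1: [7, 9)
  Var2: [6, 9)
  Var3: [3, 6)
Sweep-line events (position, delta, active):
  pos=1 start -> active=1
  pos=3 start -> active=2
  pos=5 end -> active=1
  pos=6 end -> active=0
  pos=6 start -> active=1
  pos=7 start -> active=2
  pos=9 end -> active=1
  pos=9 end -> active=0
Maximum simultaneous active: 2
Minimum registers needed: 2

2


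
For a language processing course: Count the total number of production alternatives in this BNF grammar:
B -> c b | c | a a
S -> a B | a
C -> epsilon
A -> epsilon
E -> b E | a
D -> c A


Counting alternatives per rule:
  B: 3 alternative(s)
  S: 2 alternative(s)
  C: 1 alternative(s)
  A: 1 alternative(s)
  E: 2 alternative(s)
  D: 1 alternative(s)
Sum: 3 + 2 + 1 + 1 + 2 + 1 = 10

10


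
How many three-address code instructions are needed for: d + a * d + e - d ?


Expression: d + a * d + e - d
Generating three-address code (respecting * over +/- precedence):
  Instruction 1: t1 = a * d
  Instruction 2: t2 = d + t1
  Instruction 3: t3 = t2 + e
  Instruction 4: t4 = t3 - d
Total instructions: 4

4


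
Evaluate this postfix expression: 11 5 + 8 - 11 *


Processing tokens left to right:
Push 11, Push 5
Pop 11 and 5, compute 11 + 5 = 16, push 16
Push 8
Pop 16 and 8, compute 16 - 8 = 8, push 8
Push 11
Pop 8 and 11, compute 8 * 11 = 88, push 88
Stack result: 88

88


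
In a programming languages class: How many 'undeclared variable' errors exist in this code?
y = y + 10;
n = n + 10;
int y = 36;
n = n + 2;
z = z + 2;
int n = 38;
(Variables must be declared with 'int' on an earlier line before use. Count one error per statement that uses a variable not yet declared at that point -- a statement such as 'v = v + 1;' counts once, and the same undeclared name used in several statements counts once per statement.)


Scanning code line by line:
  Line 1: use 'y' -> ERROR (undeclared)
  Line 2: use 'n' -> ERROR (undeclared)
  Line 3: declare 'y' -> declared = ['y']
  Line 4: use 'n' -> ERROR (undeclared)
  Line 5: use 'z' -> ERROR (undeclared)
  Line 6: declare 'n' -> declared = ['n', 'y']
Total undeclared variable errors: 4

4
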